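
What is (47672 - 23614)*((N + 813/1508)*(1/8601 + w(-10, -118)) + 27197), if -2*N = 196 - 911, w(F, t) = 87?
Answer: 4551601395843250/3242577 ≈ 1.4037e+9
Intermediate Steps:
N = 715/2 (N = -(196 - 911)/2 = -1/2*(-715) = 715/2 ≈ 357.50)
(47672 - 23614)*((N + 813/1508)*(1/8601 + w(-10, -118)) + 27197) = (47672 - 23614)*((715/2 + 813/1508)*(1/8601 + 87) + 27197) = 24058*((715/2 + 813*(1/1508))*(1/8601 + 87) + 27197) = 24058*((715/2 + 813/1508)*(748288/8601) + 27197) = 24058*((539923/1508)*(748288/8601) + 27197) = 24058*(101004475456/3242577 + 27197) = 24058*(189192842125/3242577) = 4551601395843250/3242577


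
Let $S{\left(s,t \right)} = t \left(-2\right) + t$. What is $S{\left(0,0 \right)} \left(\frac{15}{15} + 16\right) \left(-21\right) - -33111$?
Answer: $33111$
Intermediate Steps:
$S{\left(s,t \right)} = - t$ ($S{\left(s,t \right)} = - 2 t + t = - t$)
$S{\left(0,0 \right)} \left(\frac{15}{15} + 16\right) \left(-21\right) - -33111 = \left(-1\right) 0 \left(\frac{15}{15} + 16\right) \left(-21\right) - -33111 = 0 \left(15 \cdot \frac{1}{15} + 16\right) \left(-21\right) + 33111 = 0 \left(1 + 16\right) \left(-21\right) + 33111 = 0 \cdot 17 \left(-21\right) + 33111 = 0 \left(-21\right) + 33111 = 0 + 33111 = 33111$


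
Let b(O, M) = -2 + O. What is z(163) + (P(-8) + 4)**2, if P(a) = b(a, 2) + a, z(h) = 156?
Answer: 352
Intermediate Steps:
P(a) = -2 + 2*a (P(a) = (-2 + a) + a = -2 + 2*a)
z(163) + (P(-8) + 4)**2 = 156 + ((-2 + 2*(-8)) + 4)**2 = 156 + ((-2 - 16) + 4)**2 = 156 + (-18 + 4)**2 = 156 + (-14)**2 = 156 + 196 = 352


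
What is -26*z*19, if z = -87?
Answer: 42978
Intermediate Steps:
-26*z*19 = -26*(-87)*19 = 2262*19 = 42978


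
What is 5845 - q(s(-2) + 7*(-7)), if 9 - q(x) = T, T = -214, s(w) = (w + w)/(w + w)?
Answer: 5622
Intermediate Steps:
s(w) = 1 (s(w) = (2*w)/((2*w)) = (2*w)*(1/(2*w)) = 1)
q(x) = 223 (q(x) = 9 - 1*(-214) = 9 + 214 = 223)
5845 - q(s(-2) + 7*(-7)) = 5845 - 1*223 = 5845 - 223 = 5622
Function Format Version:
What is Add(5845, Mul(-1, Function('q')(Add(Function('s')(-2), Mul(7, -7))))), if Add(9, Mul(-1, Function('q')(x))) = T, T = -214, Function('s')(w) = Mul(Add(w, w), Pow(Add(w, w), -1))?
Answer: 5622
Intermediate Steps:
Function('s')(w) = 1 (Function('s')(w) = Mul(Mul(2, w), Pow(Mul(2, w), -1)) = Mul(Mul(2, w), Mul(Rational(1, 2), Pow(w, -1))) = 1)
Function('q')(x) = 223 (Function('q')(x) = Add(9, Mul(-1, -214)) = Add(9, 214) = 223)
Add(5845, Mul(-1, Function('q')(Add(Function('s')(-2), Mul(7, -7))))) = Add(5845, Mul(-1, 223)) = Add(5845, -223) = 5622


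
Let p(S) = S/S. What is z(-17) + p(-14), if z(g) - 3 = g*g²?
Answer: -4909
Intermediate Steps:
z(g) = 3 + g³ (z(g) = 3 + g*g² = 3 + g³)
p(S) = 1
z(-17) + p(-14) = (3 + (-17)³) + 1 = (3 - 4913) + 1 = -4910 + 1 = -4909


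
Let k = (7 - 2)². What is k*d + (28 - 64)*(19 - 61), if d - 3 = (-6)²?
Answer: 2487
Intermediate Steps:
d = 39 (d = 3 + (-6)² = 3 + 36 = 39)
k = 25 (k = 5² = 25)
k*d + (28 - 64)*(19 - 61) = 25*39 + (28 - 64)*(19 - 61) = 975 - 36*(-42) = 975 + 1512 = 2487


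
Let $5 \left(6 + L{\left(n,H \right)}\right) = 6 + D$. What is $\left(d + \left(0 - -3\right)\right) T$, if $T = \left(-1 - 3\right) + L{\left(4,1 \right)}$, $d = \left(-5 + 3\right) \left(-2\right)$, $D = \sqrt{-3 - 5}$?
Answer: $- \frac{308}{5} + \frac{14 i \sqrt{2}}{5} \approx -61.6 + 3.9598 i$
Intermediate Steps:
$D = 2 i \sqrt{2}$ ($D = \sqrt{-8} = 2 i \sqrt{2} \approx 2.8284 i$)
$L{\left(n,H \right)} = - \frac{24}{5} + \frac{2 i \sqrt{2}}{5}$ ($L{\left(n,H \right)} = -6 + \frac{6 + 2 i \sqrt{2}}{5} = -6 + \left(\frac{6}{5} + \frac{2 i \sqrt{2}}{5}\right) = - \frac{24}{5} + \frac{2 i \sqrt{2}}{5}$)
$d = 4$ ($d = \left(-2\right) \left(-2\right) = 4$)
$T = - \frac{44}{5} + \frac{2 i \sqrt{2}}{5}$ ($T = \left(-1 - 3\right) - \left(\frac{24}{5} - \frac{2 i \sqrt{2}}{5}\right) = -4 - \left(\frac{24}{5} - \frac{2 i \sqrt{2}}{5}\right) = - \frac{44}{5} + \frac{2 i \sqrt{2}}{5} \approx -8.8 + 0.56569 i$)
$\left(d + \left(0 - -3\right)\right) T = \left(4 + \left(0 - -3\right)\right) \left(- \frac{44}{5} + \frac{2 i \sqrt{2}}{5}\right) = \left(4 + \left(0 + 3\right)\right) \left(- \frac{44}{5} + \frac{2 i \sqrt{2}}{5}\right) = \left(4 + 3\right) \left(- \frac{44}{5} + \frac{2 i \sqrt{2}}{5}\right) = 7 \left(- \frac{44}{5} + \frac{2 i \sqrt{2}}{5}\right) = - \frac{308}{5} + \frac{14 i \sqrt{2}}{5}$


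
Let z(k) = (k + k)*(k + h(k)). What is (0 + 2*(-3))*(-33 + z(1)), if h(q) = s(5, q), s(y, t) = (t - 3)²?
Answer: 138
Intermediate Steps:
s(y, t) = (-3 + t)²
h(q) = (-3 + q)²
z(k) = 2*k*(k + (-3 + k)²) (z(k) = (k + k)*(k + (-3 + k)²) = (2*k)*(k + (-3 + k)²) = 2*k*(k + (-3 + k)²))
(0 + 2*(-3))*(-33 + z(1)) = (0 + 2*(-3))*(-33 + 2*1*(1 + (-3 + 1)²)) = (0 - 6)*(-33 + 2*1*(1 + (-2)²)) = -6*(-33 + 2*1*(1 + 4)) = -6*(-33 + 2*1*5) = -6*(-33 + 10) = -6*(-23) = 138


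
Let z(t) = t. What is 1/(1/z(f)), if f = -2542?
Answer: -2542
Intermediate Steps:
1/(1/z(f)) = 1/(1/(-2542)) = 1/(-1/2542) = -2542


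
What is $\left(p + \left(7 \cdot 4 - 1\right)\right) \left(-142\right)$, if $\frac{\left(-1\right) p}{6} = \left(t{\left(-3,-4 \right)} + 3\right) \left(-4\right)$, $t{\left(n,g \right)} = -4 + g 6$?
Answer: $81366$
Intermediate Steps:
$t{\left(n,g \right)} = -4 + 6 g$
$p = -600$ ($p = - 6 \left(\left(-4 + 6 \left(-4\right)\right) + 3\right) \left(-4\right) = - 6 \left(\left(-4 - 24\right) + 3\right) \left(-4\right) = - 6 \left(-28 + 3\right) \left(-4\right) = - 6 \left(\left(-25\right) \left(-4\right)\right) = \left(-6\right) 100 = -600$)
$\left(p + \left(7 \cdot 4 - 1\right)\right) \left(-142\right) = \left(-600 + \left(7 \cdot 4 - 1\right)\right) \left(-142\right) = \left(-600 + \left(28 - 1\right)\right) \left(-142\right) = \left(-600 + 27\right) \left(-142\right) = \left(-573\right) \left(-142\right) = 81366$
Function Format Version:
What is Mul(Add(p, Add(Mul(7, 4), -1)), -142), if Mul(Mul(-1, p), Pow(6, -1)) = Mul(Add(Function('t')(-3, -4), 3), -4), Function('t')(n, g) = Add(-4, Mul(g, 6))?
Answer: 81366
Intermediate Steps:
Function('t')(n, g) = Add(-4, Mul(6, g))
p = -600 (p = Mul(-6, Mul(Add(Add(-4, Mul(6, -4)), 3), -4)) = Mul(-6, Mul(Add(Add(-4, -24), 3), -4)) = Mul(-6, Mul(Add(-28, 3), -4)) = Mul(-6, Mul(-25, -4)) = Mul(-6, 100) = -600)
Mul(Add(p, Add(Mul(7, 4), -1)), -142) = Mul(Add(-600, Add(Mul(7, 4), -1)), -142) = Mul(Add(-600, Add(28, -1)), -142) = Mul(Add(-600, 27), -142) = Mul(-573, -142) = 81366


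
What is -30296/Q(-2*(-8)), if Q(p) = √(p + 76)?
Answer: -15148*√23/23 ≈ -3158.6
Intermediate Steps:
Q(p) = √(76 + p)
-30296/Q(-2*(-8)) = -30296/√(76 - 2*(-8)) = -30296/√(76 + 16) = -30296*√23/46 = -15148*√23/23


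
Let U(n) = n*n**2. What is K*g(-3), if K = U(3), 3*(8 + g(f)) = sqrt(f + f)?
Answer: -216 + 9*I*sqrt(6) ≈ -216.0 + 22.045*I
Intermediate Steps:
g(f) = -8 + sqrt(2)*sqrt(f)/3 (g(f) = -8 + sqrt(f + f)/3 = -8 + sqrt(2*f)/3 = -8 + (sqrt(2)*sqrt(f))/3 = -8 + sqrt(2)*sqrt(f)/3)
U(n) = n**3
K = 27 (K = 3**3 = 27)
K*g(-3) = 27*(-8 + sqrt(2)*sqrt(-3)/3) = 27*(-8 + sqrt(2)*(I*sqrt(3))/3) = 27*(-8 + I*sqrt(6)/3) = -216 + 9*I*sqrt(6)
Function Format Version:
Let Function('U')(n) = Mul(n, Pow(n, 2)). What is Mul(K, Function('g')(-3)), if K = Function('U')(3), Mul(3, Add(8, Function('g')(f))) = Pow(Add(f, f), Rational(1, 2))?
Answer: Add(-216, Mul(9, I, Pow(6, Rational(1, 2)))) ≈ Add(-216.00, Mul(22.045, I))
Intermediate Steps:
Function('g')(f) = Add(-8, Mul(Rational(1, 3), Pow(2, Rational(1, 2)), Pow(f, Rational(1, 2)))) (Function('g')(f) = Add(-8, Mul(Rational(1, 3), Pow(Add(f, f), Rational(1, 2)))) = Add(-8, Mul(Rational(1, 3), Pow(Mul(2, f), Rational(1, 2)))) = Add(-8, Mul(Rational(1, 3), Mul(Pow(2, Rational(1, 2)), Pow(f, Rational(1, 2))))) = Add(-8, Mul(Rational(1, 3), Pow(2, Rational(1, 2)), Pow(f, Rational(1, 2)))))
Function('U')(n) = Pow(n, 3)
K = 27 (K = Pow(3, 3) = 27)
Mul(K, Function('g')(-3)) = Mul(27, Add(-8, Mul(Rational(1, 3), Pow(2, Rational(1, 2)), Pow(-3, Rational(1, 2))))) = Mul(27, Add(-8, Mul(Rational(1, 3), Pow(2, Rational(1, 2)), Mul(I, Pow(3, Rational(1, 2)))))) = Mul(27, Add(-8, Mul(Rational(1, 3), I, Pow(6, Rational(1, 2))))) = Add(-216, Mul(9, I, Pow(6, Rational(1, 2))))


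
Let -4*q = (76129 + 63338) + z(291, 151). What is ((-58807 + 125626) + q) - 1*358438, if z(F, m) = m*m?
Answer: -332186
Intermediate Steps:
z(F, m) = m²
q = -40567 (q = -((76129 + 63338) + 151²)/4 = -(139467 + 22801)/4 = -¼*162268 = -40567)
((-58807 + 125626) + q) - 1*358438 = ((-58807 + 125626) - 40567) - 1*358438 = (66819 - 40567) - 358438 = 26252 - 358438 = -332186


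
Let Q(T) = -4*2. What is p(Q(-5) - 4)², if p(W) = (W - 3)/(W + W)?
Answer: 25/64 ≈ 0.39063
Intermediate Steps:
Q(T) = -8
p(W) = (-3 + W)/(2*W) (p(W) = (-3 + W)/((2*W)) = (-3 + W)*(1/(2*W)) = (-3 + W)/(2*W))
p(Q(-5) - 4)² = ((-3 + (-8 - 4))/(2*(-8 - 4)))² = ((½)*(-3 - 12)/(-12))² = ((½)*(-1/12)*(-15))² = (5/8)² = 25/64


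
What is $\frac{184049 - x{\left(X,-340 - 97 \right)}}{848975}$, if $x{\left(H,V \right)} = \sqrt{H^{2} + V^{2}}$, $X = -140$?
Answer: $\frac{184049}{848975} - \frac{\sqrt{210569}}{848975} \approx 0.21625$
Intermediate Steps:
$\frac{184049 - x{\left(X,-340 - 97 \right)}}{848975} = \frac{184049 - \sqrt{\left(-140\right)^{2} + \left(-340 - 97\right)^{2}}}{848975} = \left(184049 - \sqrt{19600 + \left(-437\right)^{2}}\right) \frac{1}{848975} = \left(184049 - \sqrt{19600 + 190969}\right) \frac{1}{848975} = \left(184049 - \sqrt{210569}\right) \frac{1}{848975} = \frac{184049}{848975} - \frac{\sqrt{210569}}{848975}$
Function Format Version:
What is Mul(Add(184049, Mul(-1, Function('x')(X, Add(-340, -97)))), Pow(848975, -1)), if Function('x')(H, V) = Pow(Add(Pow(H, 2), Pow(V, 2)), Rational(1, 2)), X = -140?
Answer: Add(Rational(184049, 848975), Mul(Rational(-1, 848975), Pow(210569, Rational(1, 2)))) ≈ 0.21625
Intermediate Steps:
Mul(Add(184049, Mul(-1, Function('x')(X, Add(-340, -97)))), Pow(848975, -1)) = Mul(Add(184049, Mul(-1, Pow(Add(Pow(-140, 2), Pow(Add(-340, -97), 2)), Rational(1, 2)))), Pow(848975, -1)) = Mul(Add(184049, Mul(-1, Pow(Add(19600, Pow(-437, 2)), Rational(1, 2)))), Rational(1, 848975)) = Mul(Add(184049, Mul(-1, Pow(Add(19600, 190969), Rational(1, 2)))), Rational(1, 848975)) = Mul(Add(184049, Mul(-1, Pow(210569, Rational(1, 2)))), Rational(1, 848975)) = Add(Rational(184049, 848975), Mul(Rational(-1, 848975), Pow(210569, Rational(1, 2))))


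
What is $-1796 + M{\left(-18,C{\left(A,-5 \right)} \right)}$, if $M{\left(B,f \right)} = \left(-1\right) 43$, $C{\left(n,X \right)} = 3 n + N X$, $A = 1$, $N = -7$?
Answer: $-1839$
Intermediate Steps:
$C{\left(n,X \right)} = - 7 X + 3 n$ ($C{\left(n,X \right)} = 3 n - 7 X = - 7 X + 3 n$)
$M{\left(B,f \right)} = -43$
$-1796 + M{\left(-18,C{\left(A,-5 \right)} \right)} = -1796 - 43 = -1839$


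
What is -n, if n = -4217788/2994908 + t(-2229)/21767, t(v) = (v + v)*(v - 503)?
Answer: -9095985659263/16297540609 ≈ -558.12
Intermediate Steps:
t(v) = 2*v*(-503 + v) (t(v) = (2*v)*(-503 + v) = 2*v*(-503 + v))
n = 9095985659263/16297540609 (n = -4217788/2994908 + (2*(-2229)*(-503 - 2229))/21767 = -4217788*1/2994908 + (2*(-2229)*(-2732))*(1/21767) = -1054447/748727 + 12179256*(1/21767) = -1054447/748727 + 12179256/21767 = 9095985659263/16297540609 ≈ 558.12)
-n = -1*9095985659263/16297540609 = -9095985659263/16297540609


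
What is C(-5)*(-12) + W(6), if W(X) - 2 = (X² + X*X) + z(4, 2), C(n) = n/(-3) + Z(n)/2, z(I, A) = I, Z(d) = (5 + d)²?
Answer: 58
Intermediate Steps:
C(n) = (5 + n)²/2 - n/3 (C(n) = n/(-3) + (5 + n)²/2 = n*(-⅓) + (5 + n)²*(½) = -n/3 + (5 + n)²/2 = (5 + n)²/2 - n/3)
W(X) = 6 + 2*X² (W(X) = 2 + ((X² + X*X) + 4) = 2 + ((X² + X²) + 4) = 2 + (2*X² + 4) = 2 + (4 + 2*X²) = 6 + 2*X²)
C(-5)*(-12) + W(6) = ((5 - 5)²/2 - ⅓*(-5))*(-12) + (6 + 2*6²) = ((½)*0² + 5/3)*(-12) + (6 + 2*36) = ((½)*0 + 5/3)*(-12) + (6 + 72) = (0 + 5/3)*(-12) + 78 = (5/3)*(-12) + 78 = -20 + 78 = 58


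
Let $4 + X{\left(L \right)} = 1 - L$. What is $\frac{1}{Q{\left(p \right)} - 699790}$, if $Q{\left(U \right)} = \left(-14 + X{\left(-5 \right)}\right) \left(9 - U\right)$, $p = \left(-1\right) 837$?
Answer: $- \frac{1}{709942} \approx -1.4086 \cdot 10^{-6}$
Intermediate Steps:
$p = -837$
$X{\left(L \right)} = -3 - L$ ($X{\left(L \right)} = -4 - \left(-1 + L\right) = -3 - L$)
$Q{\left(U \right)} = -108 + 12 U$ ($Q{\left(U \right)} = \left(-14 - -2\right) \left(9 - U\right) = \left(-14 + \left(-3 + 5\right)\right) \left(9 - U\right) = \left(-14 + 2\right) \left(9 - U\right) = - 12 \left(9 - U\right) = -108 + 12 U$)
$\frac{1}{Q{\left(p \right)} - 699790} = \frac{1}{\left(-108 + 12 \left(-837\right)\right) - 699790} = \frac{1}{\left(-108 - 10044\right) - 699790} = \frac{1}{-10152 - 699790} = \frac{1}{-709942} = - \frac{1}{709942}$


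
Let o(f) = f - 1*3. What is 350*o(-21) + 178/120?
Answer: -503911/60 ≈ -8398.5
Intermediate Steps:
o(f) = -3 + f (o(f) = f - 3 = -3 + f)
350*o(-21) + 178/120 = 350*(-3 - 21) + 178/120 = 350*(-24) + 178*(1/120) = -8400 + 89/60 = -503911/60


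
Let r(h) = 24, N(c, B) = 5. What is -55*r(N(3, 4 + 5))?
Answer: -1320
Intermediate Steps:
-55*r(N(3, 4 + 5)) = -55*24 = -1320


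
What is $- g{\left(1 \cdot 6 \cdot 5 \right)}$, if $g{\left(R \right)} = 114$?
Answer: $-114$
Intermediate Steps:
$- g{\left(1 \cdot 6 \cdot 5 \right)} = \left(-1\right) 114 = -114$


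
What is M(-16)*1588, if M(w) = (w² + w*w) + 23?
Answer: 849580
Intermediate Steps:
M(w) = 23 + 2*w² (M(w) = (w² + w²) + 23 = 2*w² + 23 = 23 + 2*w²)
M(-16)*1588 = (23 + 2*(-16)²)*1588 = (23 + 2*256)*1588 = (23 + 512)*1588 = 535*1588 = 849580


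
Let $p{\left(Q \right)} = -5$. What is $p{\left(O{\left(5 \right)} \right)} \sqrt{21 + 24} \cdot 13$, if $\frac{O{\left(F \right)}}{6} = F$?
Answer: $- 195 \sqrt{5} \approx -436.03$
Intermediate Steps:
$O{\left(F \right)} = 6 F$
$p{\left(O{\left(5 \right)} \right)} \sqrt{21 + 24} \cdot 13 = - 5 \sqrt{21 + 24} \cdot 13 = - 5 \sqrt{45} \cdot 13 = - 5 \cdot 3 \sqrt{5} \cdot 13 = - 15 \sqrt{5} \cdot 13 = - 195 \sqrt{5}$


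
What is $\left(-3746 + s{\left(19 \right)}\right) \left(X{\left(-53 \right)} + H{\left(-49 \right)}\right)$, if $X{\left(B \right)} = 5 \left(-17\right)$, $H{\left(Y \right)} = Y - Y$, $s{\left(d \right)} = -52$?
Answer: $322830$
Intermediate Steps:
$H{\left(Y \right)} = 0$
$X{\left(B \right)} = -85$
$\left(-3746 + s{\left(19 \right)}\right) \left(X{\left(-53 \right)} + H{\left(-49 \right)}\right) = \left(-3746 - 52\right) \left(-85 + 0\right) = \left(-3798\right) \left(-85\right) = 322830$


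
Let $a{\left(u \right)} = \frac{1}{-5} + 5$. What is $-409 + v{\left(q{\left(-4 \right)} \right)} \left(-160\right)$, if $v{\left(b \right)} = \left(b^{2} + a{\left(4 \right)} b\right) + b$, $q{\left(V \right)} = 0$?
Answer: $-409$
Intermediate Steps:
$a{\left(u \right)} = \frac{24}{5}$ ($a{\left(u \right)} = - \frac{1}{5} + 5 = \frac{24}{5}$)
$v{\left(b \right)} = b^{2} + \frac{29 b}{5}$ ($v{\left(b \right)} = \left(b^{2} + \frac{24 b}{5}\right) + b = b^{2} + \frac{29 b}{5}$)
$-409 + v{\left(q{\left(-4 \right)} \right)} \left(-160\right) = -409 + \frac{1}{5} \cdot 0 \left(29 + 5 \cdot 0\right) \left(-160\right) = -409 + \frac{1}{5} \cdot 0 \left(29 + 0\right) \left(-160\right) = -409 + \frac{1}{5} \cdot 0 \cdot 29 \left(-160\right) = -409 + 0 \left(-160\right) = -409 + 0 = -409$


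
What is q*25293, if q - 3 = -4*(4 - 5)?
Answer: 177051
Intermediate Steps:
q = 7 (q = 3 - 4*(4 - 5) = 3 - 4*(-1) = 3 + 4 = 7)
q*25293 = 7*25293 = 177051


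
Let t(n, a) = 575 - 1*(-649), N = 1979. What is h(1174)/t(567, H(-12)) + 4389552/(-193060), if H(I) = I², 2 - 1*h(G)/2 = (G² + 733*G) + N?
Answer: -108823572131/29538180 ≈ -3684.2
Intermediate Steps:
h(G) = -3954 - 1466*G - 2*G² (h(G) = 4 - 2*((G² + 733*G) + 1979) = 4 - 2*(1979 + G² + 733*G) = 4 + (-3958 - 1466*G - 2*G²) = -3954 - 1466*G - 2*G²)
t(n, a) = 1224 (t(n, a) = 575 + 649 = 1224)
h(1174)/t(567, H(-12)) + 4389552/(-193060) = (-3954 - 1466*1174 - 2*1174²)/1224 + 4389552/(-193060) = (-3954 - 1721084 - 2*1378276)*(1/1224) + 4389552*(-1/193060) = (-3954 - 1721084 - 2756552)*(1/1224) - 1097388/48265 = -4481590*1/1224 - 1097388/48265 = -2240795/612 - 1097388/48265 = -108823572131/29538180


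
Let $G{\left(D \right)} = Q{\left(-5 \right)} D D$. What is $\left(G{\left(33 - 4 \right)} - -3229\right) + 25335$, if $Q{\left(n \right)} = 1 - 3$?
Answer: $26882$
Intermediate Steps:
$Q{\left(n \right)} = -2$ ($Q{\left(n \right)} = 1 - 3 = -2$)
$G{\left(D \right)} = - 2 D^{2}$ ($G{\left(D \right)} = - 2 D D = - 2 D^{2}$)
$\left(G{\left(33 - 4 \right)} - -3229\right) + 25335 = \left(- 2 \left(33 - 4\right)^{2} - -3229\right) + 25335 = \left(- 2 \left(33 - 4\right)^{2} + \left(-683 + 3912\right)\right) + 25335 = \left(- 2 \cdot 29^{2} + 3229\right) + 25335 = \left(\left(-2\right) 841 + 3229\right) + 25335 = \left(-1682 + 3229\right) + 25335 = 1547 + 25335 = 26882$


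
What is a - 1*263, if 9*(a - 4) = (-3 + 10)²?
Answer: -2282/9 ≈ -253.56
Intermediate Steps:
a = 85/9 (a = 4 + (-3 + 10)²/9 = 4 + (⅑)*7² = 4 + (⅑)*49 = 4 + 49/9 = 85/9 ≈ 9.4444)
a - 1*263 = 85/9 - 1*263 = 85/9 - 263 = -2282/9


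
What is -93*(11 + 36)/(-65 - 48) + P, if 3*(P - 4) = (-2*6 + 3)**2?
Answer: 7874/113 ≈ 69.681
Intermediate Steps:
P = 31 (P = 4 + (-2*6 + 3)**2/3 = 4 + (-12 + 3)**2/3 = 4 + (1/3)*(-9)**2 = 4 + (1/3)*81 = 4 + 27 = 31)
-93*(11 + 36)/(-65 - 48) + P = -93*(11 + 36)/(-65 - 48) + 31 = -4371/(-113) + 31 = -4371*(-1)/113 + 31 = -93*(-47/113) + 31 = 4371/113 + 31 = 7874/113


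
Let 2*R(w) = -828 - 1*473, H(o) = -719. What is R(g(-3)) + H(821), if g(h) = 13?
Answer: -2739/2 ≈ -1369.5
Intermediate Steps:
R(w) = -1301/2 (R(w) = (-828 - 1*473)/2 = (-828 - 473)/2 = (1/2)*(-1301) = -1301/2)
R(g(-3)) + H(821) = -1301/2 - 719 = -2739/2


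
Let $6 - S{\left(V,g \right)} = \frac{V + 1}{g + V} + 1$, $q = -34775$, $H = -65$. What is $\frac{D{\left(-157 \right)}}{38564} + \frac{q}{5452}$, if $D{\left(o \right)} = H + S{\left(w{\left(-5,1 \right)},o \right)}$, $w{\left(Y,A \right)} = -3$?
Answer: $- \frac{26827805763}{4205018560} \approx -6.38$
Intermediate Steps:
$S{\left(V,g \right)} = 5 - \frac{1 + V}{V + g}$ ($S{\left(V,g \right)} = 6 - \left(\frac{V + 1}{g + V} + 1\right) = 6 - \left(\frac{1 + V}{V + g} + 1\right) = 6 - \left(1 + \frac{1 + V}{V + g}\right) = 5 - \frac{1 + V}{V + g}$)
$D{\left(o \right)} = -65 + \frac{-13 + 5 o}{-3 + o}$ ($D{\left(o \right)} = -65 + \frac{-1 + 4 \left(-3\right) + 5 o}{-3 + o} = -65 + \frac{-1 - 12 + 5 o}{-3 + o} = -65 + \frac{-13 + 5 o}{-3 + o}$)
$\frac{D{\left(-157 \right)}}{38564} + \frac{q}{5452} = \frac{2 \frac{1}{-3 - 157} \left(91 - -4710\right)}{38564} - \frac{34775}{5452} = \frac{2 \left(91 + 4710\right)}{-160} \cdot \frac{1}{38564} - \frac{34775}{5452} = 2 \left(- \frac{1}{160}\right) 4801 \cdot \frac{1}{38564} - \frac{34775}{5452} = \left(- \frac{4801}{80}\right) \frac{1}{38564} - \frac{34775}{5452} = - \frac{4801}{3085120} - \frac{34775}{5452} = - \frac{26827805763}{4205018560}$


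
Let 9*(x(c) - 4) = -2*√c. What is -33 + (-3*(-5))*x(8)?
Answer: 27 - 20*√2/3 ≈ 17.572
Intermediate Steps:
x(c) = 4 - 2*√c/9 (x(c) = 4 + (-2*√c)/9 = 4 - 2*√c/9)
-33 + (-3*(-5))*x(8) = -33 + (-3*(-5))*(4 - 4*√2/9) = -33 + 15*(4 - 4*√2/9) = -33 + (60 - 20*√2/3) = 27 - 20*√2/3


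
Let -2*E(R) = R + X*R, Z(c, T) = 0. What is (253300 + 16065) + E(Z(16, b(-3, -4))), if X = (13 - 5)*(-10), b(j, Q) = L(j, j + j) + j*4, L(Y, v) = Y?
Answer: 269365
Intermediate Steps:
b(j, Q) = 5*j (b(j, Q) = j + j*4 = j + 4*j = 5*j)
X = -80 (X = 8*(-10) = -80)
E(R) = 79*R/2 (E(R) = -(R - 80*R)/2 = -(-79)*R/2 = 79*R/2)
(253300 + 16065) + E(Z(16, b(-3, -4))) = (253300 + 16065) + (79/2)*0 = 269365 + 0 = 269365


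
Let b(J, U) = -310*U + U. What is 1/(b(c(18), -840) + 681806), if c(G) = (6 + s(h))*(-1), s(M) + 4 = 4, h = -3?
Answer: 1/941366 ≈ 1.0623e-6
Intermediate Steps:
s(M) = 0 (s(M) = -4 + 4 = 0)
c(G) = -6 (c(G) = (6 + 0)*(-1) = 6*(-1) = -6)
b(J, U) = -309*U
1/(b(c(18), -840) + 681806) = 1/(-309*(-840) + 681806) = 1/(259560 + 681806) = 1/941366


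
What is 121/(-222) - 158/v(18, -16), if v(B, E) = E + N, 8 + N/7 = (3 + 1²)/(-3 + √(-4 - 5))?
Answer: 1111114/736707 - 1659*I/13274 ≈ 1.5082 - 0.12498*I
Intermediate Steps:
N = -56 + 14*(-3 - 3*I)/9 (N = -56 + 7*((3 + 1²)/(-3 + √(-4 - 5))) = -56 + 7*((3 + 1)/(-3 + √(-9))) = -56 + 7*(4/(-3 + 3*I)) = -56 + 7*(4*((-3 - 3*I)/18)) = -56 + 7*(2*(-3 - 3*I)/9) = -56 + 14*(-3 - 3*I)/9 ≈ -60.667 - 4.6667*I)
v(B, E) = -182/3 + E - 14*I/3 (v(B, E) = E + (-182/3 - 14*I/3) = -182/3 + E - 14*I/3)
121/(-222) - 158/v(18, -16) = 121/(-222) - 158/(-182/3 - 16 - 14*I/3) = 121*(-1/222) - 158*9*(-230/3 + 14*I/3)/53096 = -121/222 - 711*(-230/3 + 14*I/3)/26548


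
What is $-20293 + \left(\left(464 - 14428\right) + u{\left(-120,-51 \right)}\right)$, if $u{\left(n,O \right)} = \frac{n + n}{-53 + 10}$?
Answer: $- \frac{1472811}{43} \approx -34251.0$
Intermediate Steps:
$u{\left(n,O \right)} = - \frac{2 n}{43}$ ($u{\left(n,O \right)} = \frac{2 n}{-43} = 2 n \left(- \frac{1}{43}\right) = - \frac{2 n}{43}$)
$-20293 + \left(\left(464 - 14428\right) + u{\left(-120,-51 \right)}\right) = -20293 + \left(\left(464 - 14428\right) - - \frac{240}{43}\right) = -20293 + \left(-13964 + \frac{240}{43}\right) = -20293 - \frac{600212}{43} = - \frac{1472811}{43}$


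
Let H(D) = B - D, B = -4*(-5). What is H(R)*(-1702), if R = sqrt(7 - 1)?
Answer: -34040 + 1702*sqrt(6) ≈ -29871.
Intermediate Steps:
B = 20
R = sqrt(6) ≈ 2.4495
H(D) = 20 - D
H(R)*(-1702) = (20 - sqrt(6))*(-1702) = -34040 + 1702*sqrt(6)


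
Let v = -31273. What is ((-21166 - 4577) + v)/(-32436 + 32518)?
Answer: -28508/41 ≈ -695.32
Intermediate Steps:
((-21166 - 4577) + v)/(-32436 + 32518) = ((-21166 - 4577) - 31273)/(-32436 + 32518) = (-25743 - 31273)/82 = -57016*1/82 = -28508/41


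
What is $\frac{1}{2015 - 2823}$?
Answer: $- \frac{1}{808} \approx -0.0012376$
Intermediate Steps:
$\frac{1}{2015 - 2823} = \frac{1}{-808} = - \frac{1}{808}$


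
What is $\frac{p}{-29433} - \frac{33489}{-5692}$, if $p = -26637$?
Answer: $\frac{379099847}{55844212} \approx 6.7885$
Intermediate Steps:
$\frac{p}{-29433} - \frac{33489}{-5692} = - \frac{26637}{-29433} - \frac{33489}{-5692} = \left(-26637\right) \left(- \frac{1}{29433}\right) - - \frac{33489}{5692} = \frac{8879}{9811} + \frac{33489}{5692} = \frac{379099847}{55844212}$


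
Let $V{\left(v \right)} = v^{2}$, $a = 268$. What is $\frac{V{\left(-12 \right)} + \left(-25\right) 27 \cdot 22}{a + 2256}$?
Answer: $- \frac{7353}{1262} \approx -5.8265$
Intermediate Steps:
$\frac{V{\left(-12 \right)} + \left(-25\right) 27 \cdot 22}{a + 2256} = \frac{\left(-12\right)^{2} + \left(-25\right) 27 \cdot 22}{268 + 2256} = \frac{144 - 14850}{2524} = \left(144 - 14850\right) \frac{1}{2524} = \left(-14706\right) \frac{1}{2524} = - \frac{7353}{1262}$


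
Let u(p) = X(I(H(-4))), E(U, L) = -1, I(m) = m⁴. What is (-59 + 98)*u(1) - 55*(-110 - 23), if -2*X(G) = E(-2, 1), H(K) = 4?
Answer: 14669/2 ≈ 7334.5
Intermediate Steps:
X(G) = ½ (X(G) = -½*(-1) = ½)
u(p) = ½
(-59 + 98)*u(1) - 55*(-110 - 23) = (-59 + 98)*(½) - 55*(-110 - 23) = 39*(½) - 55*(-133) = 39/2 + 7315 = 14669/2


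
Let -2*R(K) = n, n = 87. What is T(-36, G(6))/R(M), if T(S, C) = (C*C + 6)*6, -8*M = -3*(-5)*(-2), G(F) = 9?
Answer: -12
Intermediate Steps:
M = 15/4 (M = -(-3*(-5))*(-2)/8 = -15*(-2)/8 = -1/8*(-30) = 15/4 ≈ 3.7500)
R(K) = -87/2 (R(K) = -1/2*87 = -87/2)
T(S, C) = 36 + 6*C**2 (T(S, C) = (C**2 + 6)*6 = (6 + C**2)*6 = 36 + 6*C**2)
T(-36, G(6))/R(M) = (36 + 6*9**2)/(-87/2) = (36 + 6*81)*(-2/87) = (36 + 486)*(-2/87) = 522*(-2/87) = -12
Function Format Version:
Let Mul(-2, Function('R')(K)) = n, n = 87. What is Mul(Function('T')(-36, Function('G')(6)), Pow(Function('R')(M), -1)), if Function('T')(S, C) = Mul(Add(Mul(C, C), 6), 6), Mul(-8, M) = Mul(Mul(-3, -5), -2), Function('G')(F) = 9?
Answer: -12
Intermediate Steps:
M = Rational(15, 4) (M = Mul(Rational(-1, 8), Mul(Mul(-3, -5), -2)) = Mul(Rational(-1, 8), Mul(15, -2)) = Mul(Rational(-1, 8), -30) = Rational(15, 4) ≈ 3.7500)
Function('R')(K) = Rational(-87, 2) (Function('R')(K) = Mul(Rational(-1, 2), 87) = Rational(-87, 2))
Function('T')(S, C) = Add(36, Mul(6, Pow(C, 2))) (Function('T')(S, C) = Mul(Add(Pow(C, 2), 6), 6) = Mul(Add(6, Pow(C, 2)), 6) = Add(36, Mul(6, Pow(C, 2))))
Mul(Function('T')(-36, Function('G')(6)), Pow(Function('R')(M), -1)) = Mul(Add(36, Mul(6, Pow(9, 2))), Pow(Rational(-87, 2), -1)) = Mul(Add(36, Mul(6, 81)), Rational(-2, 87)) = Mul(Add(36, 486), Rational(-2, 87)) = Mul(522, Rational(-2, 87)) = -12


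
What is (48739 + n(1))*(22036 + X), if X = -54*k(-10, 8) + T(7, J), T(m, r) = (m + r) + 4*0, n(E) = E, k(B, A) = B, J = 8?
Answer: 1101085340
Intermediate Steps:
T(m, r) = m + r (T(m, r) = (m + r) + 0 = m + r)
X = 555 (X = -54*(-10) + (7 + 8) = 540 + 15 = 555)
(48739 + n(1))*(22036 + X) = (48739 + 1)*(22036 + 555) = 48740*22591 = 1101085340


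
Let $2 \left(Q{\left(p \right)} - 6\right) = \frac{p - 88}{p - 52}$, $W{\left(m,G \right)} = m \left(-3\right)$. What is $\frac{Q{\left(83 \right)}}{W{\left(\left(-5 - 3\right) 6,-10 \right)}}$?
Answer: $\frac{367}{8928} \approx 0.041107$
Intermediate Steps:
$W{\left(m,G \right)} = - 3 m$
$Q{\left(p \right)} = 6 + \frac{-88 + p}{2 \left(-52 + p\right)}$ ($Q{\left(p \right)} = 6 + \frac{\left(p - 88\right) \frac{1}{p - 52}}{2} = 6 + \frac{\left(-88 + p\right) \frac{1}{-52 + p}}{2} = 6 + \frac{\frac{1}{-52 + p} \left(-88 + p\right)}{2} = 6 + \frac{-88 + p}{2 \left(-52 + p\right)}$)
$\frac{Q{\left(83 \right)}}{W{\left(\left(-5 - 3\right) 6,-10 \right)}} = \frac{\frac{1}{2} \frac{1}{-52 + 83} \left(-712 + 13 \cdot 83\right)}{\left(-3\right) \left(-5 - 3\right) 6} = \frac{\frac{1}{2} \cdot \frac{1}{31} \left(-712 + 1079\right)}{\left(-3\right) \left(\left(-8\right) 6\right)} = \frac{\frac{1}{2} \cdot \frac{1}{31} \cdot 367}{\left(-3\right) \left(-48\right)} = \frac{367}{62 \cdot 144} = \frac{367}{62} \cdot \frac{1}{144} = \frac{367}{8928}$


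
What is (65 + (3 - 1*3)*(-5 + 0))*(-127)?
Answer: -8255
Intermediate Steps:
(65 + (3 - 1*3)*(-5 + 0))*(-127) = (65 + (3 - 3)*(-5))*(-127) = (65 + 0*(-5))*(-127) = (65 + 0)*(-127) = 65*(-127) = -8255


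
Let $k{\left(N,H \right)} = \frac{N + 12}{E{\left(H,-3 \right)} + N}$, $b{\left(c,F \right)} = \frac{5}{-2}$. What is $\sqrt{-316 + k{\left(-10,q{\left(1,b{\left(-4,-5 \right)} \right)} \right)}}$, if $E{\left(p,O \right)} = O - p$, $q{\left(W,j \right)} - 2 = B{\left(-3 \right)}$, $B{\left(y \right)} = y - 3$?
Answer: $\frac{i \sqrt{2846}}{3} \approx 17.783 i$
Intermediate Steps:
$B{\left(y \right)} = -3 + y$
$b{\left(c,F \right)} = - \frac{5}{2}$ ($b{\left(c,F \right)} = 5 \left(- \frac{1}{2}\right) = - \frac{5}{2}$)
$q{\left(W,j \right)} = -4$ ($q{\left(W,j \right)} = 2 - 6 = -4$)
$k{\left(N,H \right)} = \frac{12 + N}{-3 + N - H}$ ($k{\left(N,H \right)} = \frac{N + 12}{\left(-3 - H\right) + N} = \frac{12 + N}{-3 + N - H}$)
$\sqrt{-316 + k{\left(-10,q{\left(1,b{\left(-4,-5 \right)} \right)} \right)}} = \sqrt{-316 + \frac{-12 - -10}{3 - 4 - -10}} = \sqrt{-316 + \frac{-12 + 10}{3 - 4 + 10}} = \sqrt{-316 + \frac{1}{9} \left(-2\right)} = \sqrt{-316 - \frac{2}{9}} = \sqrt{- \frac{2846}{9}} = \frac{i \sqrt{2846}}{3}$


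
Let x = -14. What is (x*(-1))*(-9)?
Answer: -126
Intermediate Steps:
(x*(-1))*(-9) = -14*(-1)*(-9) = 14*(-9) = -126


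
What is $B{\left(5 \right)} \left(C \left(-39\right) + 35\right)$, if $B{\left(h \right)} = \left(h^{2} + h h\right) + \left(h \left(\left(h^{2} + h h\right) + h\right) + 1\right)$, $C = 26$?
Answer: $-319154$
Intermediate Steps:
$B{\left(h \right)} = 1 + 2 h^{2} + h \left(h + 2 h^{2}\right)$ ($B{\left(h \right)} = \left(h^{2} + h^{2}\right) + \left(h \left(\left(h^{2} + h^{2}\right) + h\right) + 1\right) = 2 h^{2} + \left(h \left(2 h^{2} + h\right) + 1\right) = 2 h^{2} + \left(h \left(h + 2 h^{2}\right) + 1\right) = 2 h^{2} + \left(1 + h \left(h + 2 h^{2}\right)\right) = 1 + 2 h^{2} + h \left(h + 2 h^{2}\right)$)
$B{\left(5 \right)} \left(C \left(-39\right) + 35\right) = \left(1 + 2 \cdot 5^{3} + 3 \cdot 5^{2}\right) \left(26 \left(-39\right) + 35\right) = \left(1 + 2 \cdot 125 + 3 \cdot 25\right) \left(-1014 + 35\right) = \left(1 + 250 + 75\right) \left(-979\right) = 326 \left(-979\right) = -319154$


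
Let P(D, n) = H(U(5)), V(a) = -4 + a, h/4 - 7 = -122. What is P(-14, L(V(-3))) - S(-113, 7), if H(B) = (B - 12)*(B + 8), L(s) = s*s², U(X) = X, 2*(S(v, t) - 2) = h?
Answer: 137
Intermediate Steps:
h = -460 (h = 28 + 4*(-122) = 28 - 488 = -460)
S(v, t) = -228 (S(v, t) = 2 + (½)*(-460) = 2 - 230 = -228)
L(s) = s³
H(B) = (-12 + B)*(8 + B)
P(D, n) = -91 (P(D, n) = -96 + 5² - 4*5 = -96 + 25 - 20 = -91)
P(-14, L(V(-3))) - S(-113, 7) = -91 - 1*(-228) = -91 + 228 = 137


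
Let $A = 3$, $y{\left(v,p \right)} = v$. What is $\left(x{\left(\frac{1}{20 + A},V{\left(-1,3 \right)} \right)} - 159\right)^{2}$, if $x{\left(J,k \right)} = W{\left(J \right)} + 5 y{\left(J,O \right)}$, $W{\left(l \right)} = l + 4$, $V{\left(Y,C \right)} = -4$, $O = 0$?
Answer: $\frac{12666481}{529} \approx 23944.0$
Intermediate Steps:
$W{\left(l \right)} = 4 + l$
$x{\left(J,k \right)} = 4 + 6 J$ ($x{\left(J,k \right)} = \left(4 + J\right) + 5 J = 4 + 6 J$)
$\left(x{\left(\frac{1}{20 + A},V{\left(-1,3 \right)} \right)} - 159\right)^{2} = \left(\left(4 + \frac{6}{20 + 3}\right) - 159\right)^{2} = \left(\left(4 + \frac{6}{23}\right) - 159\right)^{2} = \left(\frac{98}{23} - 159\right)^{2} = \left(- \frac{3559}{23}\right)^{2} = \frac{12666481}{529}$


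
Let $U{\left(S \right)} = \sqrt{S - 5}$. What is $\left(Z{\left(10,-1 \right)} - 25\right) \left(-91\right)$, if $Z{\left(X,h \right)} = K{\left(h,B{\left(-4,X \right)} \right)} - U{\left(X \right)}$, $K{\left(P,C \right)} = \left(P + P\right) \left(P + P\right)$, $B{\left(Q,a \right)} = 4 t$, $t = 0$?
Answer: $1911 + 91 \sqrt{5} \approx 2114.5$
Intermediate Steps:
$B{\left(Q,a \right)} = 0$ ($B{\left(Q,a \right)} = 4 \cdot 0 = 0$)
$U{\left(S \right)} = \sqrt{-5 + S}$
$K{\left(P,C \right)} = 4 P^{2}$ ($K{\left(P,C \right)} = 2 P 2 P = 4 P^{2}$)
$Z{\left(X,h \right)} = - \sqrt{-5 + X} + 4 h^{2}$ ($Z{\left(X,h \right)} = 4 h^{2} - \sqrt{-5 + X} = - \sqrt{-5 + X} + 4 h^{2}$)
$\left(Z{\left(10,-1 \right)} - 25\right) \left(-91\right) = \left(\left(- \sqrt{-5 + 10} + 4 \left(-1\right)^{2}\right) - 25\right) \left(-91\right) = \left(\left(- \sqrt{5} + 4 \cdot 1\right) - 25\right) \left(-91\right) = \left(\left(- \sqrt{5} + 4\right) - 25\right) \left(-91\right) = \left(\left(4 - \sqrt{5}\right) - 25\right) \left(-91\right) = \left(-21 - \sqrt{5}\right) \left(-91\right) = 1911 + 91 \sqrt{5}$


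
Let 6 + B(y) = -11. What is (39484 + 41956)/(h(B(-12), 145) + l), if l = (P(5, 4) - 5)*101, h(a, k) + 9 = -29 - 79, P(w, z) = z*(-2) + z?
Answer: -40720/513 ≈ -79.376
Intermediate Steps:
B(y) = -17 (B(y) = -6 - 11 = -17)
P(w, z) = -z (P(w, z) = -2*z + z = -z)
h(a, k) = -117 (h(a, k) = -9 + (-29 - 79) = -9 - 108 = -117)
l = -909 (l = (-1*4 - 5)*101 = (-4 - 5)*101 = -9*101 = -909)
(39484 + 41956)/(h(B(-12), 145) + l) = (39484 + 41956)/(-117 - 909) = 81440/(-1026) = 81440*(-1/1026) = -40720/513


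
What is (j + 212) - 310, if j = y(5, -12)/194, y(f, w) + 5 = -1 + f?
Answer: -19013/194 ≈ -98.005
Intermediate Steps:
y(f, w) = -6 + f (y(f, w) = -5 + (-1 + f) = -6 + f)
j = -1/194 (j = (-6 + 5)/194 = -1*1/194 = -1/194 ≈ -0.0051546)
(j + 212) - 310 = (-1/194 + 212) - 310 = 41127/194 - 310 = -19013/194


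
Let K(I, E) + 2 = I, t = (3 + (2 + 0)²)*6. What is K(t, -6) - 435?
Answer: -395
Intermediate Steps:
t = 42 (t = (3 + 2²)*6 = (3 + 4)*6 = 7*6 = 42)
K(I, E) = -2 + I
K(t, -6) - 435 = (-2 + 42) - 435 = 40 - 435 = -395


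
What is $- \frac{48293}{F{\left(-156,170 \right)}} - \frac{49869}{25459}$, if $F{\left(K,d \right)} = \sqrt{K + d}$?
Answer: $- \frac{49869}{25459} - \frac{6899 \sqrt{14}}{2} \approx -12909.0$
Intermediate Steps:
$- \frac{48293}{F{\left(-156,170 \right)}} - \frac{49869}{25459} = - \frac{48293}{\sqrt{-156 + 170}} - \frac{49869}{25459} = - \frac{48293}{\sqrt{14}} - \frac{49869}{25459} = - 48293 \frac{\sqrt{14}}{14} - \frac{49869}{25459} = - \frac{6899 \sqrt{14}}{2} - \frac{49869}{25459} = - \frac{49869}{25459} - \frac{6899 \sqrt{14}}{2}$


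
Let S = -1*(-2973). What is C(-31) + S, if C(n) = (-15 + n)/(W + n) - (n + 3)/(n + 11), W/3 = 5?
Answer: 118979/40 ≈ 2974.5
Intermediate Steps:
W = 15 (W = 3*5 = 15)
S = 2973
C(n) = (-15 + n)/(15 + n) - (3 + n)/(11 + n) (C(n) = (-15 + n)/(15 + n) - (n + 3)/(n + 11) = (-15 + n)/(15 + n) - (3 + n)/(11 + n))
C(-31) + S = 2*(-105 - 11*(-31))/(165 + (-31)**2 + 26*(-31)) + 2973 = 2*(-105 + 341)/(165 + 961 - 806) + 2973 = 2*236/320 + 2973 = 2*(1/320)*236 + 2973 = 59/40 + 2973 = 118979/40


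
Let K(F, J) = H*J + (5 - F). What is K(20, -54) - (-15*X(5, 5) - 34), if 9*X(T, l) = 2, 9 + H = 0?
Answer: 1525/3 ≈ 508.33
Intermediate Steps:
H = -9 (H = -9 + 0 = -9)
X(T, l) = 2/9 (X(T, l) = (1/9)*2 = 2/9)
K(F, J) = 5 - F - 9*J (K(F, J) = -9*J + (5 - F) = 5 - F - 9*J)
K(20, -54) - (-15*X(5, 5) - 34) = (5 - 1*20 - 9*(-54)) - (-15*2/9 - 34) = (5 - 20 + 486) - (-10/3 - 34) = 471 - 1*(-112/3) = 471 + 112/3 = 1525/3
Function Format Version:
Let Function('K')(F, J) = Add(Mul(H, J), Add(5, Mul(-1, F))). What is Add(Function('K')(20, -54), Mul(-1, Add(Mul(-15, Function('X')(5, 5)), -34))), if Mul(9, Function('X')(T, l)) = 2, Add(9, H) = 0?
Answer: Rational(1525, 3) ≈ 508.33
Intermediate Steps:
H = -9 (H = Add(-9, 0) = -9)
Function('X')(T, l) = Rational(2, 9) (Function('X')(T, l) = Mul(Rational(1, 9), 2) = Rational(2, 9))
Function('K')(F, J) = Add(5, Mul(-1, F), Mul(-9, J)) (Function('K')(F, J) = Add(Mul(-9, J), Add(5, Mul(-1, F))) = Add(5, Mul(-1, F), Mul(-9, J)))
Add(Function('K')(20, -54), Mul(-1, Add(Mul(-15, Function('X')(5, 5)), -34))) = Add(Add(5, Mul(-1, 20), Mul(-9, -54)), Mul(-1, Add(Mul(-15, Rational(2, 9)), -34))) = Add(Add(5, -20, 486), Mul(-1, Add(Rational(-10, 3), -34))) = Add(471, Mul(-1, Rational(-112, 3))) = Add(471, Rational(112, 3)) = Rational(1525, 3)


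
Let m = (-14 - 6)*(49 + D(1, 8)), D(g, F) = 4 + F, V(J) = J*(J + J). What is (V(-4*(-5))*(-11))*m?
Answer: 10736000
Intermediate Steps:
V(J) = 2*J**2 (V(J) = J*(2*J) = 2*J**2)
m = -1220 (m = (-14 - 6)*(49 + (4 + 8)) = -20*(49 + 12) = -20*61 = -1220)
(V(-4*(-5))*(-11))*m = ((2*(-4*(-5))**2)*(-11))*(-1220) = ((2*20**2)*(-11))*(-1220) = ((2*400)*(-11))*(-1220) = (800*(-11))*(-1220) = -8800*(-1220) = 10736000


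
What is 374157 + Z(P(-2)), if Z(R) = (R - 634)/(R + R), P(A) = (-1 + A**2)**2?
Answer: 6734201/18 ≈ 3.7412e+5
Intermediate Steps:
Z(R) = (-634 + R)/(2*R) (Z(R) = (-634 + R)/((2*R)) = (-634 + R)*(1/(2*R)) = (-634 + R)/(2*R))
374157 + Z(P(-2)) = 374157 + (-634 + (-1 + (-2)**2)**2)/(2*((-1 + (-2)**2)**2)) = 374157 + (-634 + (-1 + 4)**2)/(2*((-1 + 4)**2)) = 374157 + (-634 + 3**2)/(2*(3**2)) = 374157 + (1/2)*(-634 + 9)/9 = 374157 + (1/2)*(1/9)*(-625) = 374157 - 625/18 = 6734201/18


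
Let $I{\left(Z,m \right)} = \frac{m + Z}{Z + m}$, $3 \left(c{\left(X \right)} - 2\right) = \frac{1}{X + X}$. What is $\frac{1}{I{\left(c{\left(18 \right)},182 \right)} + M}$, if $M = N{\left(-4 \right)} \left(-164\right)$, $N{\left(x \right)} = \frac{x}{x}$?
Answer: $- \frac{1}{163} \approx -0.006135$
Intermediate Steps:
$c{\left(X \right)} = 2 + \frac{1}{6 X}$ ($c{\left(X \right)} = 2 + \frac{1}{3 \left(X + X\right)} = 2 + \frac{1}{3 \cdot 2 X} = 2 + \frac{\frac{1}{2} \frac{1}{X}}{3} = 2 + \frac{1}{6 X}$)
$N{\left(x \right)} = 1$
$I{\left(Z,m \right)} = 1$ ($I{\left(Z,m \right)} = \frac{Z + m}{Z + m} = 1$)
$M = -164$ ($M = 1 \left(-164\right) = -164$)
$\frac{1}{I{\left(c{\left(18 \right)},182 \right)} + M} = \frac{1}{1 - 164} = \frac{1}{-163} = - \frac{1}{163}$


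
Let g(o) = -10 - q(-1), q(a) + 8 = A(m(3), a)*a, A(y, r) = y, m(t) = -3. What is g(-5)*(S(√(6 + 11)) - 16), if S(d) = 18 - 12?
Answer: 50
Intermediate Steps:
S(d) = 6
q(a) = -8 - 3*a
g(o) = -5 (g(o) = -10 - (-8 - 3*(-1)) = -10 - (-8 + 3) = -10 - 1*(-5) = -10 + 5 = -5)
g(-5)*(S(√(6 + 11)) - 16) = -5*(6 - 16) = -5*(-10) = 50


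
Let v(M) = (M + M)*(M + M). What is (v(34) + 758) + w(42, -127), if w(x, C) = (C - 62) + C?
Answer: 5066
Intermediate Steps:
v(M) = 4*M² (v(M) = (2*M)*(2*M) = 4*M²)
w(x, C) = -62 + 2*C (w(x, C) = (-62 + C) + C = -62 + 2*C)
(v(34) + 758) + w(42, -127) = (4*34² + 758) + (-62 + 2*(-127)) = (4*1156 + 758) + (-62 - 254) = (4624 + 758) - 316 = 5382 - 316 = 5066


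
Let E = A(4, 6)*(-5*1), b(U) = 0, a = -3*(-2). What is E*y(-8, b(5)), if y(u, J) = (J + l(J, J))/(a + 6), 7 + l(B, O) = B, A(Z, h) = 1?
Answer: 35/12 ≈ 2.9167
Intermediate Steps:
a = 6
l(B, O) = -7 + B
y(u, J) = -7/12 + J/6 (y(u, J) = (J + (-7 + J))/(6 + 6) = (-7 + 2*J)/12 = (-7 + 2*J)*(1/12) = -7/12 + J/6)
E = -5 (E = 1*(-5*1) = 1*(-5) = -5)
E*y(-8, b(5)) = -5*(-7/12 + (⅙)*0) = -5*(-7/12 + 0) = -5*(-7/12) = 35/12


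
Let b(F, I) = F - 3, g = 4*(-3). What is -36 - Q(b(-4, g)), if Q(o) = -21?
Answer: -15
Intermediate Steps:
g = -12
b(F, I) = -3 + F
-36 - Q(b(-4, g)) = -36 - 1*(-21) = -36 + 21 = -15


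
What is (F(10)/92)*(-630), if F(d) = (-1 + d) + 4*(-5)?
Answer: 3465/46 ≈ 75.326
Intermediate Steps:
F(d) = -21 + d (F(d) = (-1 + d) - 20 = -21 + d)
(F(10)/92)*(-630) = ((-21 + 10)/92)*(-630) = -11*1/92*(-630) = -11/92*(-630) = 3465/46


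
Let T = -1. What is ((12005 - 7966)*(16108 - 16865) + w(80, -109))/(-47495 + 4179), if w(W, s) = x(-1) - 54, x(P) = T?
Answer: 1528789/21658 ≈ 70.588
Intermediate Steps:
x(P) = -1
w(W, s) = -55 (w(W, s) = -1 - 54 = -55)
((12005 - 7966)*(16108 - 16865) + w(80, -109))/(-47495 + 4179) = ((12005 - 7966)*(16108 - 16865) - 55)/(-47495 + 4179) = (4039*(-757) - 55)/(-43316) = (-3057523 - 55)*(-1/43316) = -3057578*(-1/43316) = 1528789/21658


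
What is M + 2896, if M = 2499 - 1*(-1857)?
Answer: 7252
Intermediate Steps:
M = 4356 (M = 2499 + 1857 = 4356)
M + 2896 = 4356 + 2896 = 7252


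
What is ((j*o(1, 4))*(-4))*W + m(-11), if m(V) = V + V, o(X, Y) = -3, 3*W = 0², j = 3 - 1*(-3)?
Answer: -22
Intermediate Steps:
j = 6 (j = 3 + 3 = 6)
W = 0 (W = (⅓)*0² = (⅓)*0 = 0)
m(V) = 2*V
((j*o(1, 4))*(-4))*W + m(-11) = ((6*(-3))*(-4))*0 + 2*(-11) = -18*(-4)*0 - 22 = 72*0 - 22 = 0 - 22 = -22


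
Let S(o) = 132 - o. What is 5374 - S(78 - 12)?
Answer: 5308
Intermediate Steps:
5374 - S(78 - 12) = 5374 - (132 - (78 - 12)) = 5374 - (132 - 1*66) = 5374 - (132 - 66) = 5374 - 1*66 = 5374 - 66 = 5308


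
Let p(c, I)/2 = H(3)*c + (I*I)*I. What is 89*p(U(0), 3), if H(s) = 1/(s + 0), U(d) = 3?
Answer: 4984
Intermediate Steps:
H(s) = 1/s
p(c, I) = 2*I³ + 2*c/3 (p(c, I) = 2*(c/3 + (I*I)*I) = 2*(c/3 + I²*I) = 2*(c/3 + I³) = 2*(I³ + c/3) = 2*I³ + 2*c/3)
89*p(U(0), 3) = 89*(2*3³ + (⅔)*3) = 89*(2*27 + 2) = 89*(54 + 2) = 89*56 = 4984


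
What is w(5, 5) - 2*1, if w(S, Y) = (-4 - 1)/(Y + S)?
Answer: -5/2 ≈ -2.5000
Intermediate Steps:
w(S, Y) = -5/(S + Y)
w(5, 5) - 2*1 = -5/(5 + 5) - 2*1 = -5/10 - 2 = -5*⅒ - 2 = -½ - 2 = -5/2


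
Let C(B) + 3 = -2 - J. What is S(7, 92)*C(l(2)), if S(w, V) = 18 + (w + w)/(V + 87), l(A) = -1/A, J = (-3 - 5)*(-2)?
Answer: -67956/179 ≈ -379.64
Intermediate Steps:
J = 16 (J = -8*(-2) = 16)
C(B) = -21 (C(B) = -3 + (-2 - 1*16) = -3 + (-2 - 16) = -3 - 18 = -21)
S(w, V) = 18 + 2*w/(87 + V) (S(w, V) = 18 + (2*w)/(87 + V) = 18 + 2*w/(87 + V))
S(7, 92)*C(l(2)) = (2*(783 + 7 + 9*92)/(87 + 92))*(-21) = (2*(783 + 7 + 828)/179)*(-21) = (2*(1/179)*1618)*(-21) = (3236/179)*(-21) = -67956/179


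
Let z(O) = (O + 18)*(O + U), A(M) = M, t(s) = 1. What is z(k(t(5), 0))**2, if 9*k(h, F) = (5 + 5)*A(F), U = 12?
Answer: 46656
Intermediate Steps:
k(h, F) = 10*F/9 (k(h, F) = ((5 + 5)*F)/9 = (10*F)/9 = 10*F/9)
z(O) = (12 + O)*(18 + O) (z(O) = (O + 18)*(O + 12) = (18 + O)*(12 + O) = (12 + O)*(18 + O))
z(k(t(5), 0))**2 = (216 + ((10/9)*0)**2 + 30*((10/9)*0))**2 = (216 + 0**2 + 30*0)**2 = (216 + 0 + 0)**2 = 216**2 = 46656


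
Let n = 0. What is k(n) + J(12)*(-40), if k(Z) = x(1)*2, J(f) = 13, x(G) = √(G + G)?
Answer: -520 + 2*√2 ≈ -517.17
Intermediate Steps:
x(G) = √2*√G (x(G) = √(2*G) = √2*√G)
k(Z) = 2*√2 (k(Z) = (√2*√1)*2 = (√2*1)*2 = √2*2 = 2*√2)
k(n) + J(12)*(-40) = 2*√2 + 13*(-40) = 2*√2 - 520 = -520 + 2*√2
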